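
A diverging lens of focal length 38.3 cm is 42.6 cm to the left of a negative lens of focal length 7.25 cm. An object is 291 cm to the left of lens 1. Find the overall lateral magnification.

f₁ = −38.3 cm (diverging).
Lens 1: 1/d_i1 = 1/(-38.3) − 1/(291) = -0.02955, so d_i1 = -33.85 cm; m₁ = −d_i1/d_o1 = +0.1163.
d_o2 = 42.6 − (-33.85) = 76.45 cm.
f₂ = −7.25 cm (diverging).
Lens 2: 1/d_i2 = 1/(-7.25) − 1/(76.45) = -0.1510, so d_i2 = -6.622 cm; m₂ = −d_i2/d_o2 = +0.08662.
m = m₁·m₂ = (+0.1163)(+0.08662) = +0.0101.

m = +0.0101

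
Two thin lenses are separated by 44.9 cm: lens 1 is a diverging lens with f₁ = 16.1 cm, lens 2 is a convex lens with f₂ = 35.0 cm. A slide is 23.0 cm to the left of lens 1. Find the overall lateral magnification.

f₁ = −16.1 cm (diverging).
Lens 1: 1/d_i1 = 1/(-16.1) − 1/(23.0) = -0.1056, so d_i1 = -9.471 cm; m₁ = −d_i1/d_o1 = +0.4118.
d_o2 = 44.9 − (-9.471) = 54.37 cm.
Lens 2: 1/d_i2 = 1/(35.0) − 1/(54.37) = 0.01018, so d_i2 = 98.24 cm; m₂ = −d_i2/d_o2 = -1.807.
m = m₁·m₂ = (+0.4118)(-1.807) = -0.744.

m = -0.744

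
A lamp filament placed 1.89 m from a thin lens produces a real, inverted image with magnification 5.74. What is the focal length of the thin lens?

m = −d_i/d_o ⇒ d_i = −m·d_o = −(-5.74)·(1.89) = 10.85 m.
1/f = 1/d_o + 1/d_i = 1/(1.89) + 1/(10.85) = 0.6213, so f = 1.61 m.
Since f is positive, the thin lens is converging.

f = 1.61 m (converging)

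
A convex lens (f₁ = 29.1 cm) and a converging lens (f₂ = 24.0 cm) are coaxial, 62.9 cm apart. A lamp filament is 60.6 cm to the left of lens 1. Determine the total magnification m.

Lens 1: 1/d_i1 = 1/(29.1) − 1/(60.6) = 0.01786, so d_i1 = 55.98 cm; m₁ = −d_i1/d_o1 = -0.9238.
d_o2 = 62.9 − (55.98) = 6.920 cm.
Lens 2: 1/d_i2 = 1/(24.0) − 1/(6.920) = -0.1028, so d_i2 = -9.724 cm; m₂ = −d_i2/d_o2 = +1.405.
m = m₁·m₂ = (-0.9238)(+1.405) = -1.30.

m = -1.30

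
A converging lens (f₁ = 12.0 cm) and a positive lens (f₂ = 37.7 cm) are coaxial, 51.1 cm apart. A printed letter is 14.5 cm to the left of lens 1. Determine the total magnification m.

m = -3.22

Lens 1: 1/d_i1 = 1/(12.0) − 1/(14.5) = 0.01437, so d_i1 = 69.60 cm; m₁ = −d_i1/d_o1 = -4.800.
d_o2 = 51.1 − (69.60) = -18.50 cm (virtual object).
Lens 2: 1/d_i2 = 1/(37.7) − 1/(-18.50) = 0.08058, so d_i2 = 12.41 cm; m₂ = −d_i2/d_o2 = +0.6708.
m = m₁·m₂ = (-4.800)(+0.6708) = -3.22.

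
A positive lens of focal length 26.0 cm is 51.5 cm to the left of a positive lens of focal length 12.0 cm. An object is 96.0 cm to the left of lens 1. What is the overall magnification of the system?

m = +1.16

Lens 1: 1/d_i1 = 1/(26.0) − 1/(96.0) = 0.02804, so d_i1 = 35.66 cm; m₁ = −d_i1/d_o1 = -0.3715.
d_o2 = 51.5 − (35.66) = 15.84 cm.
Lens 2: 1/d_i2 = 1/(12.0) − 1/(15.84) = 0.02020, so d_i2 = 49.50 cm; m₂ = −d_i2/d_o2 = -3.125.
m = m₁·m₂ = (-0.3715)(-3.125) = +1.16.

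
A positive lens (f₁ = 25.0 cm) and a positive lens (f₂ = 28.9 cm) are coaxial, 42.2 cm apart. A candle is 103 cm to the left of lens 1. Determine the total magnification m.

Lens 1: 1/d_i1 = 1/(25.0) − 1/(103) = 0.03029, so d_i1 = 33.01 cm; m₁ = −d_i1/d_o1 = -0.3205.
d_o2 = 42.2 − (33.01) = 9.190 cm.
Lens 2: 1/d_i2 = 1/(28.9) − 1/(9.190) = -0.07421, so d_i2 = -13.47 cm; m₂ = −d_i2/d_o2 = +1.466.
m = m₁·m₂ = (-0.3205)(+1.466) = -0.470.

m = -0.470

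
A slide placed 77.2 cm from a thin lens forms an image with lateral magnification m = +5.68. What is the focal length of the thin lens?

m = −d_i/d_o ⇒ d_i = −m·d_o = −(+5.68)·(77.2) = -438.5 cm.
1/f = 1/d_o + 1/d_i = 1/(77.2) + 1/(-438.5) = 0.01067, so f = 93.7 cm.
Since f is positive, the thin lens is converging.

f = 93.7 cm (converging)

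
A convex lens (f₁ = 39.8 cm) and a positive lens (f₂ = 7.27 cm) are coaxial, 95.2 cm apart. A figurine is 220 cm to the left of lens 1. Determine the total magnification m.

m = +0.0408

Lens 1: 1/d_i1 = 1/(39.8) − 1/(220) = 0.02058, so d_i1 = 48.59 cm; m₁ = −d_i1/d_o1 = -0.2209.
d_o2 = 95.2 − (48.59) = 46.61 cm.
Lens 2: 1/d_i2 = 1/(7.27) − 1/(46.61) = 0.1161, so d_i2 = 8.613 cm; m₂ = −d_i2/d_o2 = -0.1848.
m = m₁·m₂ = (-0.2209)(-0.1848) = +0.0408.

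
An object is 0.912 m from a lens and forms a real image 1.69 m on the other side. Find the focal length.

Real image ⇒ d_i = +1.69 m.
1/f = 1/d_o + 1/d_i = 1/(0.912) + 1/(1.69) = 1.688, so f = 0.592 m.
Since f is positive, the lens is converging.

f = 0.592 m (converging)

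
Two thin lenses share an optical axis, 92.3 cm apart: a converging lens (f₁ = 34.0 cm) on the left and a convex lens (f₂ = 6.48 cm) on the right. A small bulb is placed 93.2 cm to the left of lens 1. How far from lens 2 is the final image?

Lens 1: 1/d_i1 = 1/f₁ − 1/d_o1 = 1/(34.0) − 1/(93.2) = 0.01868, so d_i1 = 53.53 cm.
The intermediate image is 53.53 cm to the right of lens 1, which is 92.3 − (53.53) = 38.77 cm to the left of lens 2, so d_o2 = +38.77 cm.
Lens 2: 1/d_i2 = 1/f₂ − 1/d_o2 = 1/(6.48) − 1/(38.77) = 0.1285, so d_i2 = 7.78 cm.
The final image is real, 7.78 cm to the right of lens 2 (overall magnification ≈ 0.12).

7.78 cm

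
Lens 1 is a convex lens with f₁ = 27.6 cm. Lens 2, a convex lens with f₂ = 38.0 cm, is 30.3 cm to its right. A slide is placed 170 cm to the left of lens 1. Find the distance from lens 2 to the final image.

Lens 1: 1/d_i1 = 1/f₁ − 1/d_o1 = 1/(27.6) − 1/(170) = 0.03035, so d_i1 = 32.95 cm.
The intermediate image is 32.95 cm to the right of lens 1, which lies 2.650 cm to the right of lens 2 — a virtual object — so d_o2 = −2.650 cm.
Lens 2: 1/d_i2 = 1/f₂ − 1/d_o2 = 1/(38.0) − 1/(-2.650) = 0.4037, so d_i2 = 2.48 cm.
The final image is real, 2.48 cm to the right of lens 2 (overall magnification ≈ -0.18).

2.48 cm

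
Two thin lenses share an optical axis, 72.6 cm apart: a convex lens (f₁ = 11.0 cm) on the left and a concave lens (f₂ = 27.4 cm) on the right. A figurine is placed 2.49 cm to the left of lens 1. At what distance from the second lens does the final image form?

Lens 1: 1/d_i1 = 1/f₁ − 1/d_o1 = 1/(11.0) − 1/(2.49) = -0.3107, so d_i1 = -3.219 cm.
The intermediate image is 3.219 cm to the left of lens 1 (virtual), which is 72.6 − (-3.219) = 75.82 cm to the left of lens 2, so d_o2 = +75.82 cm.
Lens 2 is diverging, so f₂ = −27.4 cm.
Lens 2: 1/d_i2 = 1/f₂ − 1/d_o2 = 1/(-27.4) − 1/(75.82) = -0.04969, so d_i2 = -20.1 cm.
The final image is virtual, 20.1 cm to the left of lens 2 (overall magnification ≈ 0.34).

20.1 cm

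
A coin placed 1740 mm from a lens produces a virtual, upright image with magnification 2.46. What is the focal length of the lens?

m = −d_i/d_o ⇒ d_i = −m·d_o = −(+2.46)·(1740) = -4280 mm.
1/f = 1/d_o + 1/d_i = 1/(1740) + 1/(-4280) = 0.0003411, so f = 2930 mm.
Since f is positive, the lens is converging.

f = 2930 mm (converging)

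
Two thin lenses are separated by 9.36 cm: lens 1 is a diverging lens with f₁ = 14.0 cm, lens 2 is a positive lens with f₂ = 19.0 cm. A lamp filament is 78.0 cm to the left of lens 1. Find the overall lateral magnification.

m = -1.30

f₁ = −14.0 cm (diverging).
Lens 1: 1/d_i1 = 1/(-14.0) − 1/(78.0) = -0.08425, so d_i1 = -11.87 cm; m₁ = −d_i1/d_o1 = +0.1522.
d_o2 = 9.36 − (-11.87) = 21.23 cm.
Lens 2: 1/d_i2 = 1/(19.0) − 1/(21.23) = 0.005528, so d_i2 = 180.9 cm; m₂ = −d_i2/d_o2 = -8.520.
m = m₁·m₂ = (+0.1522)(-8.520) = -1.30.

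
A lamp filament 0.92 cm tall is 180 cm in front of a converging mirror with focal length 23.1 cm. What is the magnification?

m = -0.147

1/d_i = 1/f − 1/d_o = 1/(23.10) − 1/(180) = 0.03773, so d_i = 26.50 cm.
m = −d_i/d_o = −(26.50)/(180) = -0.147.
The image is real, inverted and reduced, in front of the mirror.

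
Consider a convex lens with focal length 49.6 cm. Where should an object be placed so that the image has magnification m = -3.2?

65.1 cm

m = −d_i/d_o ⇒ d_i = −m·d_o.
1/f = 1/d_o + 1/d_i = 1/d_o − 1/(m·d_o) = (1 − 1/m)/d_o, so d_o = f(1 − 1/m) = (49.60)(1 − 1/(-3.2)) = 65.1 cm.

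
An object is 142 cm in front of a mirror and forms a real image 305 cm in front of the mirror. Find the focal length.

f = 96.9 cm (concave)

Real image ⇒ d_i = +305 cm.
1/f = 1/d_o + 1/d_i = 1/(142) + 1/(305) = 0.01032, so f = 96.9 cm.
Since f is positive, the mirror is concave.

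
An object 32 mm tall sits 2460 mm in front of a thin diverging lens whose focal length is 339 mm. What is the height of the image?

3.88 mm

For a diverging lens, f = -339 mm.
1/d_i = 1/f − 1/d_o = 1/(-339.0) − 1/(2460) = -0.003356, so d_i = -297.9 mm.
m = −d_i/d_o = +0.1211.
|h_i| = |m|·h_o = 0.1211 × 32 = 3.88 mm. The image is virtual, upright and reduced, on the same side as the object.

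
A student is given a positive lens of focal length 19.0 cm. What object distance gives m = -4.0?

m = −d_i/d_o ⇒ d_i = −m·d_o.
1/f = 1/d_o + 1/d_i = 1/d_o − 1/(m·d_o) = (1 − 1/m)/d_o, so d_o = f(1 − 1/m) = (19.00)(1 − 1/(-4.0)) = 23.8 cm.

23.8 cm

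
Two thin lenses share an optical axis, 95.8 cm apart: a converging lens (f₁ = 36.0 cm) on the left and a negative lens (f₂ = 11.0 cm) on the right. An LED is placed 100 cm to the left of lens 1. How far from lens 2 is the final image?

Lens 1: 1/d_i1 = 1/f₁ − 1/d_o1 = 1/(36.0) − 1/(100) = 0.01778, so d_i1 = 56.25 cm.
The intermediate image is 56.25 cm to the right of lens 1, which is 95.8 − (56.25) = 39.55 cm to the left of lens 2, so d_o2 = +39.55 cm.
Lens 2 is diverging, so f₂ = −11.0 cm.
Lens 2: 1/d_i2 = 1/f₂ − 1/d_o2 = 1/(-11.0) − 1/(39.55) = -0.1162, so d_i2 = -8.61 cm.
The final image is virtual, 8.61 cm to the left of lens 2 (overall magnification ≈ -0.12).

8.61 cm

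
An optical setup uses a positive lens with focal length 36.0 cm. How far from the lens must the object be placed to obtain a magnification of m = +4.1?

m = −d_i/d_o ⇒ d_i = −m·d_o.
1/f = 1/d_o + 1/d_i = 1/d_o − 1/(m·d_o) = (1 − 1/m)/d_o, so d_o = f(1 − 1/m) = (36.00)(1 − 1/(+4.1)) = 27.2 cm.

27.2 cm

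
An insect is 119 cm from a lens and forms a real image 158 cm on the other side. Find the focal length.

f = 67.9 cm (converging)

Real image ⇒ d_i = +158 cm.
1/f = 1/d_o + 1/d_i = 1/(119) + 1/(158) = 0.01473, so f = 67.9 cm.
Since f is positive, the lens is converging.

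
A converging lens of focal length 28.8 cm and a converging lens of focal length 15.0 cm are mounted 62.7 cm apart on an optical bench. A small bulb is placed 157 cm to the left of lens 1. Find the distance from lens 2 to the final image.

Lens 1: 1/d_i1 = 1/f₁ − 1/d_o1 = 1/(28.8) − 1/(157) = 0.02835, so d_i1 = 35.27 cm.
The intermediate image is 35.27 cm to the right of lens 1, which is 62.7 − (35.27) = 27.43 cm to the left of lens 2, so d_o2 = +27.43 cm.
Lens 2: 1/d_i2 = 1/f₂ − 1/d_o2 = 1/(15.0) − 1/(27.43) = 0.03021, so d_i2 = 33.1 cm.
The final image is real, 33.1 cm to the right of lens 2 (overall magnification ≈ 0.27).

33.1 cm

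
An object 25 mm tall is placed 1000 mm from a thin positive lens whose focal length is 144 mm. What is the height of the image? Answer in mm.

4.21 mm

1/d_i = 1/f − 1/d_o = 1/(144.0) − 1/(1000) = 0.005944, so d_i = 168.2 mm.
m = −d_i/d_o = -0.1682.
|h_i| = |m|·h_o = 0.1682 × 25 = 4.21 mm. The image is real, inverted and reduced, on the far side of the lens.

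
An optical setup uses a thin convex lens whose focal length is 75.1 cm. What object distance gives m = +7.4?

65.0 cm

m = −d_i/d_o ⇒ d_i = −m·d_o.
1/f = 1/d_o + 1/d_i = 1/d_o − 1/(m·d_o) = (1 − 1/m)/d_o, so d_o = f(1 − 1/m) = (75.10)(1 − 1/(+7.4)) = 65.0 cm.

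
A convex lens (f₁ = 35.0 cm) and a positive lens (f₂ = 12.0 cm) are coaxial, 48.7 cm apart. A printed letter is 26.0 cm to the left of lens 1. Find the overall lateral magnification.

m = -0.339

Lens 1: 1/d_i1 = 1/(35.0) − 1/(26.0) = -0.009890, so d_i1 = -101.1 cm; m₁ = −d_i1/d_o1 = +3.888.
d_o2 = 48.7 − (-101.1) = 149.8 cm.
Lens 2: 1/d_i2 = 1/(12.0) − 1/(149.8) = 0.07666, so d_i2 = 13.04 cm; m₂ = −d_i2/d_o2 = -0.08708.
m = m₁·m₂ = (+3.888)(-0.08708) = -0.339.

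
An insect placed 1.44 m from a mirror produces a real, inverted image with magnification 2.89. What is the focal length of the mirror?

m = −d_i/d_o ⇒ d_i = −m·d_o = −(-2.89)·(1.44) = 4.162 m.
1/f = 1/d_o + 1/d_i = 1/(1.44) + 1/(4.162) = 0.9347, so f = 1.07 m.
Since f is positive, the mirror is concave.

f = 1.07 m (concave)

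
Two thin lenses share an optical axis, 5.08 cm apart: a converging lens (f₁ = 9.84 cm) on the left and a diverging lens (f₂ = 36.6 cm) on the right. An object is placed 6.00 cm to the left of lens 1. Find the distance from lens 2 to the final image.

13.1 cm

Lens 1: 1/d_i1 = 1/f₁ − 1/d_o1 = 1/(9.84) − 1/(6.00) = -0.06504, so d_i1 = -15.38 cm.
The intermediate image is 15.38 cm to the left of lens 1 (virtual), which is 5.08 − (-15.38) = 20.46 cm to the left of lens 2, so d_o2 = +20.46 cm.
Lens 2 is diverging, so f₂ = −36.6 cm.
Lens 2: 1/d_i2 = 1/f₂ − 1/d_o2 = 1/(-36.6) − 1/(20.46) = -0.07620, so d_i2 = -13.1 cm.
The final image is virtual, 13.1 cm to the left of lens 2 (overall magnification ≈ 1.6).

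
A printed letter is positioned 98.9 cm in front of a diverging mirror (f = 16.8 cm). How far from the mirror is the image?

For a diverging mirror, f = -16.8 cm.
Mirror equation: 1/s_i = 1/f − 1/s_o = 1/(-16.80) − 1/(98.9) = -0.05952 − 0.01011 = -0.06964, so s_i = -14.4 cm.
The image is virtual, upright and reduced, behind the mirror.

14.4 cm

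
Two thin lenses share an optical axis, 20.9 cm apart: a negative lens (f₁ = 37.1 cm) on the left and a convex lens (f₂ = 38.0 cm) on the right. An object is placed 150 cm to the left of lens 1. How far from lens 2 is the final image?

152 cm

Lens 1 is diverging, so f₁ = −37.1 cm.
Lens 1: 1/d_i1 = 1/f₁ − 1/d_o1 = 1/(-37.1) − 1/(150) = -0.03362, so d_i1 = -29.74 cm.
The intermediate image is 29.74 cm to the left of lens 1 (virtual), which is 20.9 − (-29.74) = 50.64 cm to the left of lens 2, so d_o2 = +50.64 cm.
Lens 2: 1/d_i2 = 1/f₂ − 1/d_o2 = 1/(38.0) − 1/(50.64) = 0.006569, so d_i2 = 152 cm.
The final image is real, 152 cm to the right of lens 2 (overall magnification ≈ -0.60).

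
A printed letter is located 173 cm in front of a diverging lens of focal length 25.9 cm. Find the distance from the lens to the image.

For a diverging lens, f = -25.9 cm.
Lens equation: 1/d_i = 1/f − 1/d_o = 1/(-25.90) − 1/(173) = -0.03861 − 0.005780 = -0.04439, so d_i = -22.5 cm.
The image is virtual, upright and reduced, on the same side as the object.

22.5 cm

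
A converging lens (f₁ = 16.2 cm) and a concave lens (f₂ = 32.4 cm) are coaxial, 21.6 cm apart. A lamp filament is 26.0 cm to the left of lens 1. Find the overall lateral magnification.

m = -4.86

Lens 1: 1/d_i1 = 1/(16.2) − 1/(26.0) = 0.02327, so d_i1 = 42.98 cm; m₁ = −d_i1/d_o1 = -1.653.
d_o2 = 21.6 − (42.98) = -21.38 cm (virtual object).
f₂ = −32.4 cm (diverging).
Lens 2: 1/d_i2 = 1/(-32.4) − 1/(-21.38) = 0.01591, so d_i2 = 62.86 cm; m₂ = −d_i2/d_o2 = +2.940.
m = m₁·m₂ = (-1.653)(+2.940) = -4.86.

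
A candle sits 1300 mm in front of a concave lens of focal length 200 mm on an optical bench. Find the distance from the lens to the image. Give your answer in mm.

For a concave lens, f = -200 mm.
Thin-lens equation: 1/v = 1/f − 1/u = 1/(-200.0) − 1/(1300) = -0.005000 − 0.0007692 = -0.005769, so v = -173 mm.
The image is virtual, upright and reduced, on the same side as the object.

173 mm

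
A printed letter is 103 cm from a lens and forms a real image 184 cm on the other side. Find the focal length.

Real image ⇒ d_i = +184 cm.
1/f = 1/d_o + 1/d_i = 1/(103) + 1/(184) = 0.01514, so f = 66.0 cm.
Since f is positive, the lens is converging.

f = 66.0 cm (converging)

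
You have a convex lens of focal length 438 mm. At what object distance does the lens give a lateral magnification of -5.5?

518 mm

m = −d_i/d_o ⇒ d_i = −m·d_o.
1/f = 1/d_o + 1/d_i = 1/d_o − 1/(m·d_o) = (1 − 1/m)/d_o, so d_o = f(1 − 1/m) = (438.0)(1 − 1/(-5.5)) = 518 mm.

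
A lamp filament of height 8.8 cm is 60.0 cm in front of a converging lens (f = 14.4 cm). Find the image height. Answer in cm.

1/d_i = 1/f − 1/d_o = 1/(14.40) − 1/(60.0) = 0.05278, so d_i = 18.95 cm.
m = −d_i/d_o = -0.3158.
|h_i| = |m|·h_o = 0.3158 × 8.8 = 2.78 cm. The image is real, inverted and reduced, on the far side of the lens.

2.78 cm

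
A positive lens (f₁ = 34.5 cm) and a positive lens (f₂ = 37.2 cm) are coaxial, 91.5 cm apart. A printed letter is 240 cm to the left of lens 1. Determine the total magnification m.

m = +0.446

Lens 1: 1/d_i1 = 1/(34.5) − 1/(240) = 0.02482, so d_i1 = 40.29 cm; m₁ = −d_i1/d_o1 = -0.1679.
d_o2 = 91.5 − (40.29) = 51.21 cm.
Lens 2: 1/d_i2 = 1/(37.2) − 1/(51.21) = 0.007354, so d_i2 = 136.0 cm; m₂ = −d_i2/d_o2 = -2.655.
m = m₁·m₂ = (-0.1679)(-2.655) = +0.446.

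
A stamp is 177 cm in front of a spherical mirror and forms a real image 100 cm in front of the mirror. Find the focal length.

Real image ⇒ d_i = +100 cm.
1/f = 1/d_o + 1/d_i = 1/(177) + 1/(100) = 0.01565, so f = 63.9 cm.
Since f is positive, the spherical mirror is concave.

f = 63.9 cm (concave)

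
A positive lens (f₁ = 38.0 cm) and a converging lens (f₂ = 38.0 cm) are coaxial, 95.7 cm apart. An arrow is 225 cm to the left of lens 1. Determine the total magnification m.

m = +0.645

Lens 1: 1/d_i1 = 1/(38.0) − 1/(225) = 0.02187, so d_i1 = 45.72 cm; m₁ = −d_i1/d_o1 = -0.2032.
d_o2 = 95.7 − (45.72) = 49.98 cm.
Lens 2: 1/d_i2 = 1/(38.0) − 1/(49.98) = 0.006308, so d_i2 = 158.5 cm; m₂ = −d_i2/d_o2 = -3.172.
m = m₁·m₂ = (-0.2032)(-3.172) = +0.645.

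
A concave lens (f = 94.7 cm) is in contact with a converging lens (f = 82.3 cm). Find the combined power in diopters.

P₁ = 1/f₁ = 1/(-0.947 m) = -1.056 D; P₂ = 1/f₂ = 1/(0.823 m) = +1.215 D.
For thin lenses in contact, P = P₁ + P₂ = (-1.056) + (+1.215) = +0.159 D.

P = +0.159 D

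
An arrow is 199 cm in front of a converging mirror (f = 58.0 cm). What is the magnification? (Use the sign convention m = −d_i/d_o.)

m = -0.411

1/d_i = 1/f − 1/d_o = 1/(58.00) − 1/(199) = 0.01222, so d_i = 81.86 cm.
m = −d_i/d_o = −(81.86)/(199) = -0.411.
The image is real, inverted and reduced, in front of the mirror.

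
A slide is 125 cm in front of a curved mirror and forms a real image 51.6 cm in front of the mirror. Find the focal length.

Real image ⇒ d_i = +51.6 cm.
1/f = 1/d_o + 1/d_i = 1/(125) + 1/(51.6) = 0.02738, so f = 36.5 cm.
Since f is positive, the curved mirror is concave.

f = 36.5 cm (concave)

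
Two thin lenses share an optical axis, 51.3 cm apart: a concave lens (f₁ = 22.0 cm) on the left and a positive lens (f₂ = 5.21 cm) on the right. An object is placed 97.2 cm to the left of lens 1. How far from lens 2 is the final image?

5.63 cm

Lens 1 is diverging, so f₁ = −22.0 cm.
Lens 1: 1/d_i1 = 1/f₁ − 1/d_o1 = 1/(-22.0) − 1/(97.2) = -0.05574, so d_i1 = -17.94 cm.
The intermediate image is 17.94 cm to the left of lens 1 (virtual), which is 51.3 − (-17.94) = 69.24 cm to the left of lens 2, so d_o2 = +69.24 cm.
Lens 2: 1/d_i2 = 1/f₂ − 1/d_o2 = 1/(5.21) − 1/(69.24) = 0.1775, so d_i2 = 5.63 cm.
The final image is real, 5.63 cm to the right of lens 2 (overall magnification ≈ -0.015).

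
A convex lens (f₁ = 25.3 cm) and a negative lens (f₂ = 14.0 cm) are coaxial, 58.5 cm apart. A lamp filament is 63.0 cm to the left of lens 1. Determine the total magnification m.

Lens 1: 1/d_i1 = 1/(25.3) − 1/(63.0) = 0.02365, so d_i1 = 42.28 cm; m₁ = −d_i1/d_o1 = -0.6711.
d_o2 = 58.5 − (42.28) = 16.22 cm.
f₂ = −14.0 cm (diverging).
Lens 2: 1/d_i2 = 1/(-14.0) − 1/(16.22) = -0.1331, so d_i2 = -7.514 cm; m₂ = −d_i2/d_o2 = +0.4633.
m = m₁·m₂ = (-0.6711)(+0.4633) = -0.311.

m = -0.311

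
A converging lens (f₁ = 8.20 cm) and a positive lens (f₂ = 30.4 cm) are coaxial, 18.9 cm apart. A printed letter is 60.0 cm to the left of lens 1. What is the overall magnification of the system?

m = -0.229

Lens 1: 1/d_i1 = 1/(8.20) − 1/(60.0) = 0.1053, so d_i1 = 9.498 cm; m₁ = −d_i1/d_o1 = -0.1583.
d_o2 = 18.9 − (9.498) = 9.402 cm.
Lens 2: 1/d_i2 = 1/(30.4) − 1/(9.402) = -0.07347, so d_i2 = -13.61 cm; m₂ = −d_i2/d_o2 = +1.448.
m = m₁·m₂ = (-0.1583)(+1.448) = -0.229.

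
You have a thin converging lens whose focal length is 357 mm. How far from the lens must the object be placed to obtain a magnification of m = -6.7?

m = −d_i/d_o ⇒ d_i = −m·d_o.
1/f = 1/d_o + 1/d_i = 1/d_o − 1/(m·d_o) = (1 − 1/m)/d_o, so d_o = f(1 − 1/m) = (357.0)(1 − 1/(-6.7)) = 410 mm.

410 mm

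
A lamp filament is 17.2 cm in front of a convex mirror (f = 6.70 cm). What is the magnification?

For a convex mirror, f = -6.70 cm.
1/d_i = 1/f − 1/d_o = 1/(-6.700) − 1/(17.2) = -0.2074, so d_i = -4.822 cm.
m = −d_i/d_o = −(-4.822)/(17.2) = +0.280.
The image is virtual, upright and reduced, behind the mirror.

m = +0.280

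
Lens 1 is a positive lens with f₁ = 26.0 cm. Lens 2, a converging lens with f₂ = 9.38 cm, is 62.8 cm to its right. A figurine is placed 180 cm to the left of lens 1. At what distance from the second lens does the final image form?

13.2 cm

Lens 1: 1/d_i1 = 1/f₁ − 1/d_o1 = 1/(26.0) − 1/(180) = 0.03291, so d_i1 = 30.39 cm.
The intermediate image is 30.39 cm to the right of lens 1, which is 62.8 − (30.39) = 32.41 cm to the left of lens 2, so d_o2 = +32.41 cm.
Lens 2: 1/d_i2 = 1/f₂ − 1/d_o2 = 1/(9.38) − 1/(32.41) = 0.07576, so d_i2 = 13.2 cm.
The final image is real, 13.2 cm to the right of lens 2 (overall magnification ≈ 0.069).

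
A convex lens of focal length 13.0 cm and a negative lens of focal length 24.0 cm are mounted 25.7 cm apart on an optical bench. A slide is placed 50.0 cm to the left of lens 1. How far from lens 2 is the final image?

Lens 1: 1/d_i1 = 1/f₁ − 1/d_o1 = 1/(13.0) − 1/(50.0) = 0.05692, so d_i1 = 17.57 cm.
The intermediate image is 17.57 cm to the right of lens 1, which is 25.7 − (17.57) = 8.130 cm to the left of lens 2, so d_o2 = +8.130 cm.
Lens 2 is diverging, so f₂ = −24.0 cm.
Lens 2: 1/d_i2 = 1/f₂ − 1/d_o2 = 1/(-24.0) − 1/(8.130) = -0.1647, so d_i2 = -6.07 cm.
The final image is virtual, 6.07 cm to the left of lens 2 (overall magnification ≈ -0.26).

6.07 cm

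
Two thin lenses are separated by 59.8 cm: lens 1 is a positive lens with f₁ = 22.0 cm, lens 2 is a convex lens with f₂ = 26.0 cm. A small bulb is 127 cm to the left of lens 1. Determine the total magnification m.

m = +0.758

Lens 1: 1/d_i1 = 1/(22.0) − 1/(127) = 0.03758, so d_i1 = 26.61 cm; m₁ = −d_i1/d_o1 = -0.2095.
d_o2 = 59.8 − (26.61) = 33.19 cm.
Lens 2: 1/d_i2 = 1/(26.0) − 1/(33.19) = 0.008332, so d_i2 = 120.0 cm; m₂ = −d_i2/d_o2 = -3.616.
m = m₁·m₂ = (-0.2095)(-3.616) = +0.758.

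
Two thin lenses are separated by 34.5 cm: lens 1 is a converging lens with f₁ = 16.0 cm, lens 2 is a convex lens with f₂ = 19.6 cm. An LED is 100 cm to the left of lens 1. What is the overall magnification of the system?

m = -0.900

Lens 1: 1/d_i1 = 1/(16.0) − 1/(100) = 0.05250, so d_i1 = 19.05 cm; m₁ = −d_i1/d_o1 = -0.1905.
d_o2 = 34.5 − (19.05) = 15.45 cm.
Lens 2: 1/d_i2 = 1/(19.6) − 1/(15.45) = -0.01370, so d_i2 = -72.97 cm; m₂ = −d_i2/d_o2 = +4.723.
m = m₁·m₂ = (-0.1905)(+4.723) = -0.900.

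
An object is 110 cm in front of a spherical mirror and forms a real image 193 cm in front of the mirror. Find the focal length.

Real image ⇒ d_i = +193 cm.
1/f = 1/d_o + 1/d_i = 1/(110) + 1/(193) = 0.01427, so f = 70.1 cm.
Since f is positive, the spherical mirror is concave.

f = 70.1 cm (concave)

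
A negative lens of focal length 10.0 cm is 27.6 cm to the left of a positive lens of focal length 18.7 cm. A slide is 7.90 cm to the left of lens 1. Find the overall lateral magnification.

m = -0.785

f₁ = −10.0 cm (diverging).
Lens 1: 1/d_i1 = 1/(-10.0) − 1/(7.90) = -0.2266, so d_i1 = -4.413 cm; m₁ = −d_i1/d_o1 = +0.5586.
d_o2 = 27.6 − (-4.413) = 32.01 cm.
Lens 2: 1/d_i2 = 1/(18.7) − 1/(32.01) = 0.02224, so d_i2 = 44.97 cm; m₂ = −d_i2/d_o2 = -1.405.
m = m₁·m₂ = (+0.5586)(-1.405) = -0.785.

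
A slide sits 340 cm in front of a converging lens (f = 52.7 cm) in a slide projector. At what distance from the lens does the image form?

Lens equation: 1/d_i = 1/f − 1/d_o = 1/(52.70) − 1/(340) = 0.01898 − 0.002941 = 0.01603, so d_i = 62.4 cm.
The image is real, inverted and reduced, on the far side of the lens.

62.4 cm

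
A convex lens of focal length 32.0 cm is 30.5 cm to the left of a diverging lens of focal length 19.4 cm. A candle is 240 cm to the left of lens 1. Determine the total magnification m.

m = -0.230

Lens 1: 1/d_i1 = 1/(32.0) − 1/(240) = 0.02708, so d_i1 = 36.92 cm; m₁ = −d_i1/d_o1 = -0.1538.
d_o2 = 30.5 − (36.92) = -6.420 cm (virtual object).
f₂ = −19.4 cm (diverging).
Lens 2: 1/d_i2 = 1/(-19.4) − 1/(-6.420) = 0.1042, so d_i2 = 9.595 cm; m₂ = −d_i2/d_o2 = +1.495.
m = m₁·m₂ = (-0.1538)(+1.495) = -0.230.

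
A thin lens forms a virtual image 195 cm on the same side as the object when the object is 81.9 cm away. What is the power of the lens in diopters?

P = +0.708 D

Virtual image ⇒ d_i = −195 cm.
1/f = 1/d_o + 1/d_i = 1/(81.9) + 1/(-195) = 0.007082 cm⁻¹.
f = 141.2 cm = 1.412 m, so P = 1/f = +0.708 D.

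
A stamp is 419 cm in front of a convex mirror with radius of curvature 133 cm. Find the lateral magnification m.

m = +0.137

f = R/2 = 133/2 = 66.50 cm; for a convex mirror, f = -66.50 cm.
1/d_i = 1/f − 1/d_o = 1/(-66.50) − 1/(419) = -0.01742, so d_i = -57.39 cm.
m = −d_i/d_o = −(-57.39)/(419) = +0.137.
The image is virtual, upright and reduced, behind the mirror.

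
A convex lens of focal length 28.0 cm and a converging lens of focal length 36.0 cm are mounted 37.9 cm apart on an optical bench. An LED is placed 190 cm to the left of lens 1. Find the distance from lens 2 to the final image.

5.89 cm

Lens 1: 1/d_i1 = 1/f₁ − 1/d_o1 = 1/(28.0) − 1/(190) = 0.03045, so d_i1 = 32.84 cm.
The intermediate image is 32.84 cm to the right of lens 1, which is 37.9 − (32.84) = 5.060 cm to the left of lens 2, so d_o2 = +5.060 cm.
Lens 2: 1/d_i2 = 1/f₂ − 1/d_o2 = 1/(36.0) − 1/(5.060) = -0.1699, so d_i2 = -5.89 cm.
The final image is virtual, 5.89 cm to the left of lens 2 (overall magnification ≈ -0.20).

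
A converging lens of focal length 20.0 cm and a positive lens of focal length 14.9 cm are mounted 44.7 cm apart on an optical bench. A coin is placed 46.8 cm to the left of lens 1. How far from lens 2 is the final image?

28.4 cm

Lens 1: 1/d_i1 = 1/f₁ − 1/d_o1 = 1/(20.0) − 1/(46.8) = 0.02863, so d_i1 = 34.93 cm.
The intermediate image is 34.93 cm to the right of lens 1, which is 44.7 − (34.93) = 9.770 cm to the left of lens 2, so d_o2 = +9.770 cm.
Lens 2: 1/d_i2 = 1/f₂ − 1/d_o2 = 1/(14.9) − 1/(9.770) = -0.03524, so d_i2 = -28.4 cm.
The final image is virtual, 28.4 cm to the left of lens 2 (overall magnification ≈ -2.2).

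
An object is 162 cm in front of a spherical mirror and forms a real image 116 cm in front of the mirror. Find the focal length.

Real image ⇒ d_i = +116 cm.
1/f = 1/d_o + 1/d_i = 1/(162) + 1/(116) = 0.01479, so f = 67.6 cm.
Since f is positive, the spherical mirror is concave.

f = 67.6 cm (concave)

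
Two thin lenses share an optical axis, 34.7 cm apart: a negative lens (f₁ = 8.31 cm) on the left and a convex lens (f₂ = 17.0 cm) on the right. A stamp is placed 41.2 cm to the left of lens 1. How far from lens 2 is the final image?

28.7 cm

Lens 1 is diverging, so f₁ = −8.31 cm.
Lens 1: 1/d_i1 = 1/f₁ − 1/d_o1 = 1/(-8.31) − 1/(41.2) = -0.1446, so d_i1 = -6.915 cm.
The intermediate image is 6.915 cm to the left of lens 1 (virtual), which is 34.7 − (-6.915) = 41.62 cm to the left of lens 2, so d_o2 = +41.62 cm.
Lens 2: 1/d_i2 = 1/f₂ − 1/d_o2 = 1/(17.0) − 1/(41.62) = 0.03480, so d_i2 = 28.7 cm.
The final image is real, 28.7 cm to the right of lens 2 (overall magnification ≈ -0.12).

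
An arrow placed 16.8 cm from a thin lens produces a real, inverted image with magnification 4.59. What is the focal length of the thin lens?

f = 13.8 cm (converging)

m = −d_i/d_o ⇒ d_i = −m·d_o = −(-4.59)·(16.8) = 77.11 cm.
1/f = 1/d_o + 1/d_i = 1/(16.8) + 1/(77.11) = 0.07249, so f = 13.8 cm.
Since f is positive, the thin lens is converging.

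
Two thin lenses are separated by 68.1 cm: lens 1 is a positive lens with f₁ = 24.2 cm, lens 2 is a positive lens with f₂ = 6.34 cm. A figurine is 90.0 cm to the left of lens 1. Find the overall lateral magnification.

m = +0.0814

Lens 1: 1/d_i1 = 1/(24.2) − 1/(90.0) = 0.03021, so d_i1 = 33.10 cm; m₁ = −d_i1/d_o1 = -0.3678.
d_o2 = 68.1 − (33.10) = 35.00 cm.
Lens 2: 1/d_i2 = 1/(6.34) − 1/(35.00) = 0.1292, so d_i2 = 7.742 cm; m₂ = −d_i2/d_o2 = -0.2212.
m = m₁·m₂ = (-0.3678)(-0.2212) = +0.0814.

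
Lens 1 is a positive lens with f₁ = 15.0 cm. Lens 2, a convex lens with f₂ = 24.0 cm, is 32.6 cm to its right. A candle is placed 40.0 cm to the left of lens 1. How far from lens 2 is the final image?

Lens 1: 1/d_i1 = 1/f₁ − 1/d_o1 = 1/(15.0) − 1/(40.0) = 0.04167, so d_i1 = 24.00 cm.
The intermediate image is 24.00 cm to the right of lens 1, which is 32.6 − (24.00) = 8.600 cm to the left of lens 2, so d_o2 = +8.600 cm.
Lens 2: 1/d_i2 = 1/f₂ − 1/d_o2 = 1/(24.0) − 1/(8.600) = -0.07461, so d_i2 = -13.4 cm.
The final image is virtual, 13.4 cm to the left of lens 2 (overall magnification ≈ -0.94).

13.4 cm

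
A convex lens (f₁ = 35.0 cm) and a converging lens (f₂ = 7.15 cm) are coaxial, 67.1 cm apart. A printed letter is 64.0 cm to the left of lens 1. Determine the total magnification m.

Lens 1: 1/d_i1 = 1/(35.0) − 1/(64.0) = 0.01295, so d_i1 = 77.24 cm; m₁ = −d_i1/d_o1 = -1.207.
d_o2 = 67.1 − (77.24) = -10.14 cm (virtual object).
Lens 2: 1/d_i2 = 1/(7.15) − 1/(-10.14) = 0.2385, so d_i2 = 4.193 cm; m₂ = −d_i2/d_o2 = +0.4135.
m = m₁·m₂ = (-1.207)(+0.4135) = -0.499.

m = -0.499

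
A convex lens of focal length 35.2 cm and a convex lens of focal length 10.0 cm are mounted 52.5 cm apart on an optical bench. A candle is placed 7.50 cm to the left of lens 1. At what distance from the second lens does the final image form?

Lens 1: 1/d_i1 = 1/f₁ − 1/d_o1 = 1/(35.2) − 1/(7.50) = -0.1049, so d_i1 = -9.531 cm.
The intermediate image is 9.531 cm to the left of lens 1 (virtual), which is 52.5 − (-9.531) = 62.03 cm to the left of lens 2, so d_o2 = +62.03 cm.
Lens 2: 1/d_i2 = 1/f₂ − 1/d_o2 = 1/(10.0) − 1/(62.03) = 0.08388, so d_i2 = 11.9 cm.
The final image is real, 11.9 cm to the right of lens 2 (overall magnification ≈ -0.24).

11.9 cm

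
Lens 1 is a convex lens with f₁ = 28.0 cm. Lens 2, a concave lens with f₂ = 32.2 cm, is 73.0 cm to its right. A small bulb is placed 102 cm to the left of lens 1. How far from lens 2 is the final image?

16.6 cm

Lens 1: 1/d_i1 = 1/f₁ − 1/d_o1 = 1/(28.0) − 1/(102) = 0.02591, so d_i1 = 38.59 cm.
The intermediate image is 38.59 cm to the right of lens 1, which is 73.0 − (38.59) = 34.41 cm to the left of lens 2, so d_o2 = +34.41 cm.
Lens 2 is diverging, so f₂ = −32.2 cm.
Lens 2: 1/d_i2 = 1/f₂ − 1/d_o2 = 1/(-32.2) − 1/(34.41) = -0.06012, so d_i2 = -16.6 cm.
The final image is virtual, 16.6 cm to the left of lens 2 (overall magnification ≈ -0.18).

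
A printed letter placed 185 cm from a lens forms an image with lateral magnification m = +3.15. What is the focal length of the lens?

f = 271 cm (converging)

m = −d_i/d_o ⇒ d_i = −m·d_o = −(+3.15)·(185) = -582.8 cm.
1/f = 1/d_o + 1/d_i = 1/(185) + 1/(-582.8) = 0.003690, so f = 271 cm.
Since f is positive, the lens is converging.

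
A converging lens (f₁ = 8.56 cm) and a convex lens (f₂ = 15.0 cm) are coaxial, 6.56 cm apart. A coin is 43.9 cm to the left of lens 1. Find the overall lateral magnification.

m = -0.190

Lens 1: 1/d_i1 = 1/(8.56) − 1/(43.9) = 0.09404, so d_i1 = 10.63 cm; m₁ = −d_i1/d_o1 = -0.2421.
d_o2 = 6.56 − (10.63) = -4.070 cm (virtual object).
Lens 2: 1/d_i2 = 1/(15.0) − 1/(-4.070) = 0.3124, so d_i2 = 3.201 cm; m₂ = −d_i2/d_o2 = +0.7866.
m = m₁·m₂ = (-0.2421)(+0.7866) = -0.190.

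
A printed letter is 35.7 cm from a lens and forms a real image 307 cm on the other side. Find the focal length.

f = 32.0 cm (converging)

Real image ⇒ d_i = +307 cm.
1/f = 1/d_o + 1/d_i = 1/(35.7) + 1/(307) = 0.03127, so f = 32.0 cm.
Since f is positive, the lens is converging.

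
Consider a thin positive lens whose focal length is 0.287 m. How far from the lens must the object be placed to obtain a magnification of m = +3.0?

m = −d_i/d_o ⇒ d_i = −m·d_o.
1/f = 1/d_o + 1/d_i = 1/d_o − 1/(m·d_o) = (1 − 1/m)/d_o, so d_o = f(1 − 1/m) = (0.2870)(1 − 1/(+3.0)) = 0.191 m.

0.191 m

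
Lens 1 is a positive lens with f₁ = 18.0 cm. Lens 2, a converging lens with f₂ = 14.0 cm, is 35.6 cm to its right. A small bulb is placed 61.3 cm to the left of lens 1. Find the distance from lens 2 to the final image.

36.5 cm

Lens 1: 1/d_i1 = 1/f₁ − 1/d_o1 = 1/(18.0) − 1/(61.3) = 0.03924, so d_i1 = 25.48 cm.
The intermediate image is 25.48 cm to the right of lens 1, which is 35.6 − (25.48) = 10.12 cm to the left of lens 2, so d_o2 = +10.12 cm.
Lens 2: 1/d_i2 = 1/f₂ − 1/d_o2 = 1/(14.0) − 1/(10.12) = -0.02739, so d_i2 = -36.5 cm.
The final image is virtual, 36.5 cm to the left of lens 2 (overall magnification ≈ -1.5).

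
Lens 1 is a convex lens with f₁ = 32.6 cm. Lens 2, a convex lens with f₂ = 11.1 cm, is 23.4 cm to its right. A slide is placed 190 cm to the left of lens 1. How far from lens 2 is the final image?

Lens 1: 1/d_i1 = 1/f₁ − 1/d_o1 = 1/(32.6) − 1/(190) = 0.02541, so d_i1 = 39.35 cm.
The intermediate image is 39.35 cm to the right of lens 1, which lies 15.95 cm to the right of lens 2 — a virtual object — so d_o2 = −15.95 cm.
Lens 2: 1/d_i2 = 1/f₂ − 1/d_o2 = 1/(11.1) − 1/(-15.95) = 0.1528, so d_i2 = 6.55 cm.
The final image is real, 6.55 cm to the right of lens 2 (overall magnification ≈ -0.085).

6.55 cm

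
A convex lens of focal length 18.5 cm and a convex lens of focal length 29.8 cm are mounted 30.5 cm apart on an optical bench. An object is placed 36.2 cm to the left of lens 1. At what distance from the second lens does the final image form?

Lens 1: 1/d_i1 = 1/f₁ − 1/d_o1 = 1/(18.5) − 1/(36.2) = 0.02643, so d_i1 = 37.84 cm.
The intermediate image is 37.84 cm to the right of lens 1, which lies 7.340 cm to the right of lens 2 — a virtual object — so d_o2 = −7.340 cm.
Lens 2: 1/d_i2 = 1/f₂ − 1/d_o2 = 1/(29.8) − 1/(-7.340) = 0.1698, so d_i2 = 5.89 cm.
The final image is real, 5.89 cm to the right of lens 2 (overall magnification ≈ -0.84).

5.89 cm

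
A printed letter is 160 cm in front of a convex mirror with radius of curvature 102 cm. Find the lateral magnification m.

m = +0.242

f = R/2 = 102/2 = 51.00 cm; for a convex mirror, f = -51.00 cm.
1/d_i = 1/f − 1/d_o = 1/(-51.00) − 1/(160) = -0.02586, so d_i = -38.67 cm.
m = −d_i/d_o = −(-38.67)/(160) = +0.242.
The image is virtual, upright and reduced, behind the mirror.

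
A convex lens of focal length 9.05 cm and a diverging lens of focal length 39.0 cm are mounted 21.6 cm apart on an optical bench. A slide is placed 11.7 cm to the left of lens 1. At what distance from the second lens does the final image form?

Lens 1: 1/d_i1 = 1/f₁ − 1/d_o1 = 1/(9.05) − 1/(11.7) = 0.02503, so d_i1 = 39.96 cm.
The intermediate image is 39.96 cm to the right of lens 1, which lies 18.36 cm to the right of lens 2 — a virtual object — so d_o2 = −18.36 cm.
Lens 2 is diverging, so f₂ = −39.0 cm.
Lens 2: 1/d_i2 = 1/f₂ − 1/d_o2 = 1/(-39.0) − 1/(-18.36) = 0.02883, so d_i2 = 34.7 cm.
The final image is real, 34.7 cm to the right of lens 2 (overall magnification ≈ -6.5).

34.7 cm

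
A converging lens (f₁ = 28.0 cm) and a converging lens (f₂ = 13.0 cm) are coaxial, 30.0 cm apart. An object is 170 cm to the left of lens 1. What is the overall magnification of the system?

Lens 1: 1/d_i1 = 1/(28.0) − 1/(170) = 0.02983, so d_i1 = 33.52 cm; m₁ = −d_i1/d_o1 = -0.1972.
d_o2 = 30.0 − (33.52) = -3.520 cm (virtual object).
Lens 2: 1/d_i2 = 1/(13.0) − 1/(-3.520) = 0.3610, so d_i2 = 2.770 cm; m₂ = −d_i2/d_o2 = +0.7869.
m = m₁·m₂ = (-0.1972)(+0.7869) = -0.155.

m = -0.155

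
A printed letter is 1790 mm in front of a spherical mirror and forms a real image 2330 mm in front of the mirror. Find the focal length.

f = 1010 mm (concave)

Real image ⇒ d_i = +2330 mm.
1/f = 1/d_o + 1/d_i = 1/(1790) + 1/(2330) = 0.0009878, so f = 1010 mm.
Since f is positive, the spherical mirror is concave.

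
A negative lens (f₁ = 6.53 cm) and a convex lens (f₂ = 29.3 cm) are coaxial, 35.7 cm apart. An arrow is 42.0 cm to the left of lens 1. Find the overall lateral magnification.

f₁ = −6.53 cm (diverging).
Lens 1: 1/d_i1 = 1/(-6.53) − 1/(42.0) = -0.1769, so d_i1 = -5.651 cm; m₁ = −d_i1/d_o1 = +0.1345.
d_o2 = 35.7 − (-5.651) = 41.35 cm.
Lens 2: 1/d_i2 = 1/(29.3) − 1/(41.35) = 0.009946, so d_i2 = 100.5 cm; m₂ = −d_i2/d_o2 = -2.432.
m = m₁·m₂ = (+0.1345)(-2.432) = -0.327.

m = -0.327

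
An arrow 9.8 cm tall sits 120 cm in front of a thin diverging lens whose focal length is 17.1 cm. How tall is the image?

For a diverging lens, f = -17.1 cm.
1/d_i = 1/f − 1/d_o = 1/(-17.10) − 1/(120) = -0.06681, so d_i = -14.97 cm.
m = −d_i/d_o = +0.1247.
|h_i| = |m|·h_o = 0.1247 × 9.8 = 1.22 cm. The image is virtual, upright and reduced, on the same side as the object.

1.22 cm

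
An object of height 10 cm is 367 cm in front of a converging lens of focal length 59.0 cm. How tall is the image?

1/d_i = 1/f − 1/d_o = 1/(59.00) − 1/(367) = 0.01422, so d_i = 70.30 cm.
m = −d_i/d_o = -0.1916.
|h_i| = |m|·h_o = 0.1916 × 10 = 1.92 cm. The image is real, inverted and reduced, on the far side of the lens.

1.92 cm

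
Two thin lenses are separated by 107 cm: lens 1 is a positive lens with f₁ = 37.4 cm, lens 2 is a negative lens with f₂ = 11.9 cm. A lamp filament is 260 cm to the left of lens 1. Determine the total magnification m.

m = -0.0266

Lens 1: 1/d_i1 = 1/(37.4) − 1/(260) = 0.02289, so d_i1 = 43.68 cm; m₁ = −d_i1/d_o1 = -0.1680.
d_o2 = 107 − (43.68) = 63.32 cm.
f₂ = −11.9 cm (diverging).
Lens 2: 1/d_i2 = 1/(-11.9) − 1/(63.32) = -0.09983, so d_i2 = -10.02 cm; m₂ = −d_i2/d_o2 = +0.1582.
m = m₁·m₂ = (-0.1680)(+0.1582) = -0.0266.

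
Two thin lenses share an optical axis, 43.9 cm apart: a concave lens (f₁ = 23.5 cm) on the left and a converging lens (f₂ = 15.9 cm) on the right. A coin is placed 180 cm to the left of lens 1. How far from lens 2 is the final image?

21.1 cm

Lens 1 is diverging, so f₁ = −23.5 cm.
Lens 1: 1/d_i1 = 1/f₁ − 1/d_o1 = 1/(-23.5) − 1/(180) = -0.04811, so d_i1 = -20.79 cm.
The intermediate image is 20.79 cm to the left of lens 1 (virtual), which is 43.9 − (-20.79) = 64.69 cm to the left of lens 2, so d_o2 = +64.69 cm.
Lens 2: 1/d_i2 = 1/f₂ − 1/d_o2 = 1/(15.9) − 1/(64.69) = 0.04743, so d_i2 = 21.1 cm.
The final image is real, 21.1 cm to the right of lens 2 (overall magnification ≈ -0.038).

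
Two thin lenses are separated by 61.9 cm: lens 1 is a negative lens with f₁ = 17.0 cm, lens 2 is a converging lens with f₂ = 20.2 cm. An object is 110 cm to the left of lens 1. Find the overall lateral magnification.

m = -0.0479

f₁ = −17.0 cm (diverging).
Lens 1: 1/d_i1 = 1/(-17.0) − 1/(110) = -0.06791, so d_i1 = -14.72 cm; m₁ = −d_i1/d_o1 = +0.1338.
d_o2 = 61.9 − (-14.72) = 76.62 cm.
Lens 2: 1/d_i2 = 1/(20.2) − 1/(76.62) = 0.03645, so d_i2 = 27.43 cm; m₂ = −d_i2/d_o2 = -0.3580.
m = m₁·m₂ = (+0.1338)(-0.3580) = -0.0479.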